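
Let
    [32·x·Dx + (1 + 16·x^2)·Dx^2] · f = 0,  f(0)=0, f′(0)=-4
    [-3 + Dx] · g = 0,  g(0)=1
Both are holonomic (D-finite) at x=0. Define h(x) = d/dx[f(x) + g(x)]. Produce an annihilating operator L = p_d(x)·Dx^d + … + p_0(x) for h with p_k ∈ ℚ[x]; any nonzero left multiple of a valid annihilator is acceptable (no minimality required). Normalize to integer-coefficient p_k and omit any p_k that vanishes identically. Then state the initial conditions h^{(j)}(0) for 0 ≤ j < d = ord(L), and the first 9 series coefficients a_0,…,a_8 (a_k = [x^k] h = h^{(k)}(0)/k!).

f: a_k = 0, -4, 0, 64/3, 0, -1024/5, 0, 16384/7, 0, …
g: a_k = 1, 3, 9/2, 9/2, 27/8, 81/40, 81/80, 243/560, 729/4480, …
f+g: L₀ = lclm(L_f,L_g), ord ≤ 2+1.
Derive L from L₀ (diff closure).
L = (96 - 288·x - 4608·x^2 - 4608·x^3) + (-41 + 1248·x^2 - 2304·x^4)·Dx + (3 + 32·x + 96·x^2 + 512·x^3 + 768·x^4)·Dx^2  (order 2).
h: a_k = -1, 9, 155/2, 27/2, -8111/8, 243/40, 1310963/80, 729/560, -1174402933/4480, …
ICs: h(0) = -1, h′(0) = 9.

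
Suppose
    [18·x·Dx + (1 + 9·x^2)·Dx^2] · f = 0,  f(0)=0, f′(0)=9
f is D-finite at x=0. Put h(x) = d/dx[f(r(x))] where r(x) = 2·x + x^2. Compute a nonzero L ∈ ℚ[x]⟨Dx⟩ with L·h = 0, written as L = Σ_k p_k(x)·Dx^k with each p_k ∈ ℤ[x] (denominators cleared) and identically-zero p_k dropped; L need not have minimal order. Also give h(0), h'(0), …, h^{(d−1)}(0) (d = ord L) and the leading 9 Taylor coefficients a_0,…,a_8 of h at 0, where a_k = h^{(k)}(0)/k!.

f: a_k = 0, 9, 0, -27, 0, 729/5, 0, -6561/7, 0, …
Change of var in L_f (x↦r) gives L₀.
h₀' ⇒ L via d/dx closure of L₀.
L = (-1 + 72·x + 144·x^2 + 108·x^3 + 27·x^4) + (1 + x + 36·x^2 + 72·x^3 + 45·x^4 + 9·x^5)·Dx  (order 1).
h: a_k = 18, 18, -648, -1296, 22518, 69822, -758160, -3312576, 24577506, …
ICs: h(0) = 18.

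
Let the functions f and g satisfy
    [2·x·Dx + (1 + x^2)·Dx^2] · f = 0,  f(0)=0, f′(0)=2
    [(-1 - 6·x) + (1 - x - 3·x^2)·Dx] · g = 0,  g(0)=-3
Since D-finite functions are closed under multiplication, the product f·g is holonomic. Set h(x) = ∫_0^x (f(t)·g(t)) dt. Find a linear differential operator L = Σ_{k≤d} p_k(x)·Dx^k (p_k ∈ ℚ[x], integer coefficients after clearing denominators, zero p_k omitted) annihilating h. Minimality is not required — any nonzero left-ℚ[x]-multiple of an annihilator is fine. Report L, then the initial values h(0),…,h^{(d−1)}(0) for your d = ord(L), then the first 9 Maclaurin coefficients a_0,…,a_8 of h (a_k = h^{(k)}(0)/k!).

f: a_k = 0, 2, 0, -2/3, 0, 2/5, 0, -2/7, 0, …
g: a_k = -3, -3, -12, -21, -57, -120, -291, -651, -1524, …
Product ⇒ symmetric product L₀, ord ≤ 2.
h=∫₀ˣh₀: take L = L₀·Dx.
L = (6 + 2·x + 18·x^2)·Dx + (2 + 10·x + 4·x^2 + 18·x^3)·Dx^2 + (-1 + x + 2·x^2 + x^3 + 3·x^4)·Dx^3  (order 3).
h: a_k = 0, 0, -3, -2, -11/2, -8, -268/15, -1136/35, -9589/140, …
ICs: h(0) = 0, h′(0) = 0, h′′(0) = -6.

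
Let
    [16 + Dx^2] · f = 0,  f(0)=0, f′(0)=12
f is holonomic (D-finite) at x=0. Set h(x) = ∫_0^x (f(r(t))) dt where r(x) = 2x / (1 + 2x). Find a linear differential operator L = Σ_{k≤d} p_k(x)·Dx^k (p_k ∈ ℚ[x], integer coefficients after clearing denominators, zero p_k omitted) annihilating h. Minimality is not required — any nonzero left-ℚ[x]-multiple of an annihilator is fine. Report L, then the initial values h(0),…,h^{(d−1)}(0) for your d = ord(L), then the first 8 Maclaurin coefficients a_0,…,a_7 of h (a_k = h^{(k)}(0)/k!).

f: a_k = 0, 12, 0, -32, 0, 128/5, 0, -1024/105, …
h₀=f(r): pull back L_f along r ⇒ L₀.
Integrate: L := L₀·Dx.
L = 64·Dx + (4 + 24·x + 48·x^2 + 32·x^3)·Dx^2 + (1 + 8·x + 24·x^2 + 32·x^3 + 16·x^4)·Dx^3  (order 3).
h: a_k = 0, 0, 12, -16, -40, 1344/5, -12352/15, 11520/7, …
ICs: h(0) = 0, h′(0) = 0, h′′(0) = 24.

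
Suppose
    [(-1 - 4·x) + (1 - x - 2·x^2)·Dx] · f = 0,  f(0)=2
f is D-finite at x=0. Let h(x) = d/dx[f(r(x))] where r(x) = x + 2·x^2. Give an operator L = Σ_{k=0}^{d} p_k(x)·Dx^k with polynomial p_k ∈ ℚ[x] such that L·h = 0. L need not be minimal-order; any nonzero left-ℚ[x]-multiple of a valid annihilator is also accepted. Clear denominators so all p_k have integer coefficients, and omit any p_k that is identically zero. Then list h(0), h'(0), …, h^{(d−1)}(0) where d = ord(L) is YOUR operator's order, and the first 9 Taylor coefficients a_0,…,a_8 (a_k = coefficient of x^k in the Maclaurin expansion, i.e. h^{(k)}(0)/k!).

f: a_k = 2, 2, 6, 10, 22, 42, 86, 170, 342, …
Change of var in L_f (x↦r) gives L₀.
Differentiate: ansatz ord ≤ ord L₀ ⇒ L.
L = (10 + 72·x + 240·x^2 + 544·x^3 + 1344·x^4 + 1920·x^5 + 1280·x^6) + (-1 - 7·x - 12·x^2 + 32·x^3 + 200·x^4 + 384·x^5 + 448·x^6 + 256·x^7)·Dx  (order 1).
h: a_k = 2, 20, 102, 424, 1690, 6684, 25102, 92752, 337986, …
ICs: h(0) = 2.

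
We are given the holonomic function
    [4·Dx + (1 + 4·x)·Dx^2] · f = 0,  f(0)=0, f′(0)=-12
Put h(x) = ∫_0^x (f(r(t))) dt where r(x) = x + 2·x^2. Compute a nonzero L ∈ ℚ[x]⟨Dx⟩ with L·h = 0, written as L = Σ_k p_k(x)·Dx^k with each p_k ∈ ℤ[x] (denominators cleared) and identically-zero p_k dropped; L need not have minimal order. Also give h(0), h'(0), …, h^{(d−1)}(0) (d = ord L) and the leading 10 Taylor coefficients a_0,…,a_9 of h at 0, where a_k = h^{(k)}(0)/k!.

L = (16·x + 32·x^2)·Dx^2 + (1 + 8·x + 24·x^2 + 32·x^3)·Dx^3  (order 3).
h: a_k = 0, 0, -6, 0, 8, -96/5, 128/5, 0, -768/7, 1024/3, …
ICs: h(0) = 0, h′(0) = 0, h′′(0) = -12.

f: a_k = 0, -12, 24, -64, 192, -3072/5, 2048, -49152/7, 24576, -262144/3, …
L₀ from L_f via x↦r, Dx↦r'^{-1}Dx.
h=∫₀ˣh₀: take L = L₀·Dx.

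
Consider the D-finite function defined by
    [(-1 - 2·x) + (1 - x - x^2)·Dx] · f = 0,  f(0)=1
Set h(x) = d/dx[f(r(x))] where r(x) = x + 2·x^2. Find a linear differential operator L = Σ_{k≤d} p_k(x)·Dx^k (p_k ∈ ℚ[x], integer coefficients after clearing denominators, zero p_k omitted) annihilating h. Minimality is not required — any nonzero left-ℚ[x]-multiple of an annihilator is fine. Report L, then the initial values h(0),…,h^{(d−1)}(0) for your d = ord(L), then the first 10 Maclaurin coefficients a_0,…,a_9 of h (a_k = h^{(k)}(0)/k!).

f: a_k = 1, 1, 2, 3, 5, 8, 13, 21, 34, 55, …
Substitute x→r, Dx→(1/r')Dx; clear ⇒ L₀.
h₀' ⇒ L via d/dx closure of L₀.
L = (8 + 42·x + 126·x^2 + 208·x^3 + 408·x^4 + 480·x^5 + 320·x^6) + (-1 - 5·x - 3·x^2 + 18·x^3 + 80·x^4 + 120·x^5 + 112·x^6 + 64·x^7)·Dx  (order 1).
h: a_k = 1, 8, 33, 124, 420, 1422, 4599, 14624, 45747, 141430, …
ICs: h(0) = 1.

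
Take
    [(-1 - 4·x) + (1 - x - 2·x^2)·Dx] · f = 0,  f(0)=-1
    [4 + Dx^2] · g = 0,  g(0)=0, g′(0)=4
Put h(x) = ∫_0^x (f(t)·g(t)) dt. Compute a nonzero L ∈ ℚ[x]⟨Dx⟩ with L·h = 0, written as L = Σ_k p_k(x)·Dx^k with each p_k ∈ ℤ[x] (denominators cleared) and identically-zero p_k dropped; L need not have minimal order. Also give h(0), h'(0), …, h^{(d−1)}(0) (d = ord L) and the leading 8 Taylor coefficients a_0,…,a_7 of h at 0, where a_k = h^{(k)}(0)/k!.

f: a_k = -1, -1, -3, -5, -11, -21, -43, -85, …
g: a_k = 0, 4, 0, -8/3, 0, 8/15, 0, -16/315, …
f·g: L₀ = L_f ⊗_s L_g, ord ≤ 1·2.
Integrate: L := L₀·Dx.
L = (4·x + 8·x^2)·Dx + (2 + 8·x)·Dx^2 + (-1 + x + 2·x^2)·Dx^3  (order 3).
h: a_k = 0, 0, -2, -4/3, -7/3, -52/15, -274/45, -356/35, …
ICs: h(0) = 0, h′(0) = 0, h′′(0) = -4.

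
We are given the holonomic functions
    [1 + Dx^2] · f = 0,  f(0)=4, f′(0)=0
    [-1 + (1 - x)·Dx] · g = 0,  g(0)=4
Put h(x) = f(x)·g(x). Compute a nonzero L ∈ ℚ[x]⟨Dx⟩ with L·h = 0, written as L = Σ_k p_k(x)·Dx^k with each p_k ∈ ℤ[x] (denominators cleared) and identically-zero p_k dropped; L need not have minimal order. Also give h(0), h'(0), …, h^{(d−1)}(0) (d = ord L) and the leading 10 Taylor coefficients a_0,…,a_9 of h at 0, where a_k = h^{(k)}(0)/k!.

L = (-1 + x) + 2·Dx + (-1 + x)·Dx^2  (order 2).
h: a_k = 16, 16, 8, 8, 26/3, 26/3, 389/45, 389/45, 4357/504, 4357/504, …
ICs: h(0) = 16, h′(0) = 16.

f: a_k = 4, 0, -2, 0, 1/6, 0, -1/180, 0, 1/10080, 0, …
g: a_k = 4, 4, 4, 4, 4, 4, 4, 4, 4, 4, …
f·g: L₀ = L_f ⊗_s L_g, ord ≤ 2·1.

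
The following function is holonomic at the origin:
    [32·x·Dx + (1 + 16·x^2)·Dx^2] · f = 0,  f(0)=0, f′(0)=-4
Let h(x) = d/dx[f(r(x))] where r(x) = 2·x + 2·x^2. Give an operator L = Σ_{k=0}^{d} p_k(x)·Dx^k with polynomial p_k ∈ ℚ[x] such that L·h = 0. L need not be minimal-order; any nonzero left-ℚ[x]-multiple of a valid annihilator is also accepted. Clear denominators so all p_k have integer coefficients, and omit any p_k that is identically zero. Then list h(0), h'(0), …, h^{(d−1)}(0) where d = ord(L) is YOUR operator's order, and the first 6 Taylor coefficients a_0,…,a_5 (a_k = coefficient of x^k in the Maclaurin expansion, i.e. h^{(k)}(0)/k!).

L = (-2 + 128·x + 512·x^2 + 768·x^3 + 384·x^4) + (1 + 2·x + 64·x^2 + 256·x^3 + 320·x^4 + 128·x^5)·Dx  (order 1).
h: a_k = -8, -16, 512, 2048, -30208, -195584, …
ICs: h(0) = -8.

f: a_k = 0, -4, 0, 64/3, 0, -1024/5, …
f∘r: x↦r, Dx↦Dx/r' in L_f ⇒ L₀.
h₀' ⇒ L via d/dx closure of L₀.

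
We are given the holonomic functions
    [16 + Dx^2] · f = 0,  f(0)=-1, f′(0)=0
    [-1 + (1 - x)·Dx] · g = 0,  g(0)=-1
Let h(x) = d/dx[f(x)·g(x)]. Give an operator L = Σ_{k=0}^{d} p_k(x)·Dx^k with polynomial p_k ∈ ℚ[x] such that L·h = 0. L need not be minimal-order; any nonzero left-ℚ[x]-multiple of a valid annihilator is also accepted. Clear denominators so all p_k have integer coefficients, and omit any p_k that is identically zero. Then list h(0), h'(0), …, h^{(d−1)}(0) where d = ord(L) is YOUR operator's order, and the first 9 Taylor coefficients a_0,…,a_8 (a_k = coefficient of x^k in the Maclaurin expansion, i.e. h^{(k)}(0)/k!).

L = (14 - 32·x + 16·x^2) + (-2 + 2·x)·Dx + (1 - 2·x + x^2)·Dx^2  (order 2).
h: a_k = 1, -14, -21, 44/3, 55/3, -182/15, -637/45, -200/63, -25/7, …
ICs: h(0) = 1, h′(0) = -14.

f: a_k = -1, 0, 8, 0, -32/3, 0, 256/45, 0, -512/315, …
g: a_k = -1, -1, -1, -1, -1, -1, -1, -1, -1, …
f·g: L₀ = L_f ⊗_s L_g, ord ≤ 2·1.
Derive L from L₀ (diff closure).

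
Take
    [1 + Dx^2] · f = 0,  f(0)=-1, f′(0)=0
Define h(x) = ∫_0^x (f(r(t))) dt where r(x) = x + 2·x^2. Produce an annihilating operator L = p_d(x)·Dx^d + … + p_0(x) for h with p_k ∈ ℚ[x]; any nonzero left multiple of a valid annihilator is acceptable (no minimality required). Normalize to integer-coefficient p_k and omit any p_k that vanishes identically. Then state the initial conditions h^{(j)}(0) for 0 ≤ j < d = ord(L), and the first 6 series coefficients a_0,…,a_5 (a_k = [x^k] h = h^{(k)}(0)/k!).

L = (1 + 12·x + 48·x^2 + 64·x^3)·Dx - 4·Dx^2 + (1 + 4·x)·Dx^3  (order 3).
h: a_k = 0, -1, 0, 1/6, 1/2, 47/120, …
ICs: h(0) = 0, h′(0) = -1, h′′(0) = 0.

f: a_k = -1, 0, 1/2, 0, -1/24, 0, …
L₀ from L_f via x↦r, Dx↦r'^{-1}Dx.
∫: right-multiply L₀ by Dx.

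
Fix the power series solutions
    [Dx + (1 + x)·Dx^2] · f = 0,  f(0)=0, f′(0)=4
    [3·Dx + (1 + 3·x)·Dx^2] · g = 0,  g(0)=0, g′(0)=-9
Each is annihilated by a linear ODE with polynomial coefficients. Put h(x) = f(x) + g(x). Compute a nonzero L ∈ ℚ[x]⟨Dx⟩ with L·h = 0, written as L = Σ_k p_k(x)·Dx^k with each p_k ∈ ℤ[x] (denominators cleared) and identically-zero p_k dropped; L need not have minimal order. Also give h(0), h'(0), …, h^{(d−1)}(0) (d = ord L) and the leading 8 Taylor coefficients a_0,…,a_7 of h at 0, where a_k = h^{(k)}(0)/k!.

f: a_k = 0, 4, -2, 4/3, -1, 4/5, -2/3, 4/7, …
g: a_k = 0, -9, 27/2, -27, 243/4, -729/5, 729/2, -6561/7, …
Sum ⇒ L₀ = lclm(L_f,L_g) in ℚ(x)⟨Dx⟩.
L = 6·Dx + (8 + 12·x)·Dx^2 + (1 + 4·x + 3·x^2)·Dx^3  (order 3).
h: a_k = 0, -5, 23/2, -77/3, 239/4, -145, 2183/6, -6557/7, …
ICs: h(0) = 0, h′(0) = -5, h′′(0) = 23.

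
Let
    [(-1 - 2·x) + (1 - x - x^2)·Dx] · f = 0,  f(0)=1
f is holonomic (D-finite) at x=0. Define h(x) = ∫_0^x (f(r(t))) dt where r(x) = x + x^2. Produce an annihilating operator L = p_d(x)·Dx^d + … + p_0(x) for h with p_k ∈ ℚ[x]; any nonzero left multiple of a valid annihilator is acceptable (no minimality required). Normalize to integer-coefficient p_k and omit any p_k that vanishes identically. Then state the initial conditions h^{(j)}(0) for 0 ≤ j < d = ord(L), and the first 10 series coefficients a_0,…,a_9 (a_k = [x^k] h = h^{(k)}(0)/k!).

f: a_k = 1, 1, 2, 3, 5, 8, 13, 21, 34, 55, …
h₀=f(r): pull back L_f along r ⇒ L₀.
∫: right-multiply L₀ by Dx.
L = (1 + 4·x + 6·x^2 + 4·x^3)·Dx + (-1 + x + 2·x^2 + 2·x^3 + x^4)·Dx^2  (order 2).
h: a_k = 0, 1, 1/2, 1, 7/4, 16/5, 37/6, 86/7, 199/8, 461/9, …
ICs: h(0) = 0, h′(0) = 1.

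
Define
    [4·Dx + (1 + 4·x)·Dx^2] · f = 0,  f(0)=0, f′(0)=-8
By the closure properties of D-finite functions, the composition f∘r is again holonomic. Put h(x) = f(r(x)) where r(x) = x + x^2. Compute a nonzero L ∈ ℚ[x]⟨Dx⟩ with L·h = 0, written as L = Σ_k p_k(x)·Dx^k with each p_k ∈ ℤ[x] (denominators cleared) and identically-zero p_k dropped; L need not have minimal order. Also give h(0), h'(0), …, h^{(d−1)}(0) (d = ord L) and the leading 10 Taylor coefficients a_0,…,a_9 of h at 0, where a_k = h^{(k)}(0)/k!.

f: a_k = 0, -8, 16, -128/3, 128, -2048/5, 4096/3, -32768/7, 16384, -524288/9, …
L₀ from L_f via x↦r, Dx↦r'^{-1}Dx.
L = 2·Dx + (1 + 2·x)·Dx^2  (order 2).
h: a_k = 0, -8, 8, -32/3, 16, -128/5, 128/3, -512/7, 128, -2048/9, …
ICs: h(0) = 0, h′(0) = -8.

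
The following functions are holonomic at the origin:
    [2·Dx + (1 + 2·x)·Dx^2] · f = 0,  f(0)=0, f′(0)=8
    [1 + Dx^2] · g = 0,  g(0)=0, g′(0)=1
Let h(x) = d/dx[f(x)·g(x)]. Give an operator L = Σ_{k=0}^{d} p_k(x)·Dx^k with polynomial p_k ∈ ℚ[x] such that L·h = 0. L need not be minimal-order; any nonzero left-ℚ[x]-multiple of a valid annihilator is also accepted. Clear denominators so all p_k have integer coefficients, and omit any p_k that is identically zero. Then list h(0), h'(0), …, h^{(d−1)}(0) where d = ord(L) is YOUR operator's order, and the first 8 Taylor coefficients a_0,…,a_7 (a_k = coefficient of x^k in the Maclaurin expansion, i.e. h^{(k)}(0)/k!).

L = (-52 - 31·x - 87·x^2 - 96·x^3 - 8·x^4 + 48·x^5 + 16·x^6) + (-33 - 98·x - 80·x^2 + 80·x^4 + 32·x^5)·Dx + (-55 - 46·x - 110·x^2 - 96·x^3 + 32·x^4 + 96·x^5 + 32·x^6)·Dx^2 + (-33 - 98·x - 80·x^2 + 80·x^4 + 32·x^5)·Dx^3 + (-3 - 15·x - 23·x^2 + 40·x^4 + 48·x^5 + 16·x^6)·Dx^4  (order 4).
h: a_k = 0, 16, -24, 112/3, -220/3, 430/3, -4207/15, 173788/315, …
ICs: h(0) = 0, h′(0) = 16, h′′(0) = -48, h′′′(0) = 224.

f: a_k = 0, 8, -8, 32/3, -16, 128/5, -128/3, 512/7, …
g: a_k = 0, 1, 0, -1/6, 0, 1/120, 0, -1/5040, …
L₀ := L_f ⊗_s L_g (sym. prod.), ord ≤ 4.
Differentiate: ansatz ord ≤ ord L₀ ⇒ L.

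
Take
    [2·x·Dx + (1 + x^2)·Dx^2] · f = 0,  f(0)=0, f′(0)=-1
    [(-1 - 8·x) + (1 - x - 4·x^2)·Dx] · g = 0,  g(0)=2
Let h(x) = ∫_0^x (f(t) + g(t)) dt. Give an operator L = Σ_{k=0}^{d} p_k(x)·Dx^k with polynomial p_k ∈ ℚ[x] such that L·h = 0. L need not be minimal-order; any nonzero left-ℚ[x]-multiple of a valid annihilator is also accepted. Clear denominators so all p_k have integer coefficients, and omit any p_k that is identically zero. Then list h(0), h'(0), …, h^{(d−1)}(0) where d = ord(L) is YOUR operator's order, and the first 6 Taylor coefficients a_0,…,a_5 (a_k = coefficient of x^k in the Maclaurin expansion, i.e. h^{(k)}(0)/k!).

f: a_k = 0, -1, 0, 1/3, 0, -1/5, …
g: a_k = 2, 2, 10, 18, 58, 130, …
L₀ := lclm(L_f,L_g); ord L₀ ≤ 2+1.
h=∫₀ˣh₀: take L = L₀·Dx.
L = (10 - 40·x - 478·x^2 - 864·x^3 - 2496·x^4 - 384·x^6)·Dx^2 + (-28 - 246·x - 316·x^2 - 1182·x^3 - 752·x^4 - 2048·x^5 - 48·x^6 - 384·x^7)·Dx^3 + (5 + 8·x + 32·x^2 - 104·x^3 - 197·x^4 - 128·x^5 - 288·x^6 - 16·x^7 - 64·x^8)·Dx^4  (order 4).
h: a_k = 0, 2, 1/2, 10/3, 55/12, 58/5, …
ICs: h(0) = 0, h′(0) = 2, h′′(0) = 1, h′′′(0) = 20.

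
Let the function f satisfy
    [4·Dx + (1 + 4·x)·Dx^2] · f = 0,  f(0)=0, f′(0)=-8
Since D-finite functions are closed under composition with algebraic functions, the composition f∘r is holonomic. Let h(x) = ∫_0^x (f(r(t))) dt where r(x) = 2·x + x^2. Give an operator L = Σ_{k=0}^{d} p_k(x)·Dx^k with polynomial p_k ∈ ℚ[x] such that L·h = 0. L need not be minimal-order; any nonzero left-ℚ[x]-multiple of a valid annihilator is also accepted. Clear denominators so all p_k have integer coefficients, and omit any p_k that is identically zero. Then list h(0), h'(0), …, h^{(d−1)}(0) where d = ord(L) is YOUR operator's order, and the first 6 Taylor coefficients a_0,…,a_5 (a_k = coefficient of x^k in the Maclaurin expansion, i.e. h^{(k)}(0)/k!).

f: a_k = 0, -8, 16, -128/3, 128, -2048/5, …
L₀ from L_f via x↦r, Dx↦r'^{-1}Dx.
∫: right-multiply L₀ by Dx.
L = (7 + 8·x + 4·x^2)·Dx^2 + (1 + 9·x + 12·x^2 + 4·x^3)·Dx^3  (order 3).
h: a_k = 0, 0, -8, 56/3, -208/3, 1552/5, …
ICs: h(0) = 0, h′(0) = 0, h′′(0) = -16.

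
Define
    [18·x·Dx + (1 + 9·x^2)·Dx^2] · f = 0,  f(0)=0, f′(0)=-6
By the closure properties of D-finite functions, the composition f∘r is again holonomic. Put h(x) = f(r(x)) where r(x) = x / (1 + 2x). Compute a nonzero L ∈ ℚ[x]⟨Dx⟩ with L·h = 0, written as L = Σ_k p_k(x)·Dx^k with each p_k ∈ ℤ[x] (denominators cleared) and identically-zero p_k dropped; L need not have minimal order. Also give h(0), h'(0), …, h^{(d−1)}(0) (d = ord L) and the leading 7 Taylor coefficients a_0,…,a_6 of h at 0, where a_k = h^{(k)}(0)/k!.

f: a_k = 0, -6, 0, 18, 0, -486/5, 0, …
h₀=f(r): pull back L_f along r ⇒ L₀.
L = (4 + 26·x)·Dx + (1 + 4·x + 13·x^2)·Dx^2  (order 2).
h: a_k = 0, -6, 12, -6, -60, 1194/5, -276, …
ICs: h(0) = 0, h′(0) = -6.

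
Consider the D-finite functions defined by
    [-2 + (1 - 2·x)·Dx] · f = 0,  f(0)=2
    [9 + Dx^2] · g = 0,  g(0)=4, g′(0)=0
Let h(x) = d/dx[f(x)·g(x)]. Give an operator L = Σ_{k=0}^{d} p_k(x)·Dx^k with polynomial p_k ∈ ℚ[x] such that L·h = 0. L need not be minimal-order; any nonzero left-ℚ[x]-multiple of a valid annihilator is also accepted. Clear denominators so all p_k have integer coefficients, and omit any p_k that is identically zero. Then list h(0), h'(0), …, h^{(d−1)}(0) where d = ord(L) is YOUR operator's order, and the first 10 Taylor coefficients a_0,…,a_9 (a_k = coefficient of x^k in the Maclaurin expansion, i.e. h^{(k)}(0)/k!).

f: a_k = 2, 4, 8, 16, 32, 64, 128, 256, 512, 1024, …
g: a_k = 4, 0, -18, 0, 27/2, 0, -81/20, 0, 729/1120, 0, …
h₀=f·g: eliminate ⇒ L₀, order ≤ 1·2.
h₀' ⇒ L via d/dx closure of L₀.
L = (1 - 36·x + 36·x^2) + (-4 + 8·x)·Dx + (1 - 4·x + 4·x^2)·Dx^2  (order 2).
h: a_k = 16, -8, -24, 44, 110, 1077/5, 2513/5, 16229/14, 146061/56, 3245071/560, …
ICs: h(0) = 16, h′(0) = -8.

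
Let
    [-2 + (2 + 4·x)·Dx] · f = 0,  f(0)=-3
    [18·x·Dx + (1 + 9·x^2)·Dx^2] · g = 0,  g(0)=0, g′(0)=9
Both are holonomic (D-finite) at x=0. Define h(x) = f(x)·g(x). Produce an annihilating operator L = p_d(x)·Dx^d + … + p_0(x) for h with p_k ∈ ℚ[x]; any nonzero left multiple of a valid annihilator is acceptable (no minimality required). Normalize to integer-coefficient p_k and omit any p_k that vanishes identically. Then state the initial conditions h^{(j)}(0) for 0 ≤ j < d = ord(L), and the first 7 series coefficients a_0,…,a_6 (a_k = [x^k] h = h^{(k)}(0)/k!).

L = (3 - 18·x - 9·x^2) + (-2 + 14·x + 54·x^2 + 36·x^3)·Dx + (1 + 4·x + 13·x^2 + 36·x^3 + 36·x^4)·Dx^2  (order 2).
h: a_k = 0, -27, -27, 189/2, 135/2, -18441/40, -16821/40, …
ICs: h(0) = 0, h′(0) = -27.

f: a_k = -3, -3, 3/2, -3/2, 15/8, -21/8, 63/16, …
g: a_k = 0, 9, 0, -27, 0, 729/5, 0, …
Product ⇒ symmetric product L₀, ord ≤ 2.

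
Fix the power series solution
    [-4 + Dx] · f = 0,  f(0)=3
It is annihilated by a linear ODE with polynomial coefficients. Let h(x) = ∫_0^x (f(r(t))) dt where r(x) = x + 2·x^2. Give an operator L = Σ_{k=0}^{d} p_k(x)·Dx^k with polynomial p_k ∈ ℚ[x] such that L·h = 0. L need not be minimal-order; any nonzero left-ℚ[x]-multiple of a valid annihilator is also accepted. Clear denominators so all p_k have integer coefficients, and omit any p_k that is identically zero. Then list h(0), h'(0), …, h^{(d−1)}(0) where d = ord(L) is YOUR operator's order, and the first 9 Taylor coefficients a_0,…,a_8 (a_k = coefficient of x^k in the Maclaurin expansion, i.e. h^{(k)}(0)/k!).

f: a_k = 3, 12, 24, 32, 32, 128/5, 256/15, 1024/105, 512/105, …
L₀ from L_f via x↦r, Dx↦r'^{-1}Dx.
h=∫h₀ ⇒ L = L₀·Dx.
L = (-4 - 16·x)·Dx + Dx^2  (order 2).
h: a_k = 0, 3, 6, 16, 32, 64, 1664/15, 19456/105, 29696/105, …
ICs: h(0) = 0, h′(0) = 3.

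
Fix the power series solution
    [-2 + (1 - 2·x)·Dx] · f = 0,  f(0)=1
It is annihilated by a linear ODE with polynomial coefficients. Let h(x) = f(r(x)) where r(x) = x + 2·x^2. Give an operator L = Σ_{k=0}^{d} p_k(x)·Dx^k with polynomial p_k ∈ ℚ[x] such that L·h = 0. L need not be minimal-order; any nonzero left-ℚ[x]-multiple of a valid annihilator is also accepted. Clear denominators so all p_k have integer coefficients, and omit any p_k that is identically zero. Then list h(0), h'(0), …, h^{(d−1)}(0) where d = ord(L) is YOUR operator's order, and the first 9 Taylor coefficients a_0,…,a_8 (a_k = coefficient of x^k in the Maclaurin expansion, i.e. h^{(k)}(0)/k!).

f: a_k = 1, 2, 4, 8, 16, 32, 64, 128, 256, …
L₀ from L_f via x↦r, Dx↦r'^{-1}Dx.
L = (2 + 8·x) + (-1 + 2·x + 4·x^2)·Dx  (order 1).
h: a_k = 1, 2, 8, 24, 80, 256, 832, 2688, 8704, …
ICs: h(0) = 1.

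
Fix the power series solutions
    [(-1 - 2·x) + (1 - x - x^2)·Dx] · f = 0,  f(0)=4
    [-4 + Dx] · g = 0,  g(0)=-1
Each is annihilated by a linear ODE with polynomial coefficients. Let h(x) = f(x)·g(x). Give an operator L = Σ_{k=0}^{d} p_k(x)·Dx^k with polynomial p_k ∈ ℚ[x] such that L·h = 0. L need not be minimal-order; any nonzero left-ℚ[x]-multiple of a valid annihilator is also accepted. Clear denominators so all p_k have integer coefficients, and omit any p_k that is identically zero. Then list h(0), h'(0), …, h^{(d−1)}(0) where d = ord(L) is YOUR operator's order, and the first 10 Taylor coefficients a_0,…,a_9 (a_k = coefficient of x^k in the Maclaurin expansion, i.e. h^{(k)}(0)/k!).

f: a_k = 4, 4, 8, 12, 20, 32, 52, 84, 136, 220, …
g: a_k = -1, -4, -8, -32/3, -32/3, -128/15, -256/45, -1024/315, -512/315, -2048/2835, …
Sym-product of L_f,L_g gives L₀ (≤ ord 1).
L = (5 - 2·x - 4·x^2) + (-1 + x + x^2)·Dx  (order 1).
h: a_k = -4, -20, -56, -356/3, -652/3, -5552/15, -5492/9, -312908/315, -507176/315, -1055564/405, …
ICs: h(0) = -4.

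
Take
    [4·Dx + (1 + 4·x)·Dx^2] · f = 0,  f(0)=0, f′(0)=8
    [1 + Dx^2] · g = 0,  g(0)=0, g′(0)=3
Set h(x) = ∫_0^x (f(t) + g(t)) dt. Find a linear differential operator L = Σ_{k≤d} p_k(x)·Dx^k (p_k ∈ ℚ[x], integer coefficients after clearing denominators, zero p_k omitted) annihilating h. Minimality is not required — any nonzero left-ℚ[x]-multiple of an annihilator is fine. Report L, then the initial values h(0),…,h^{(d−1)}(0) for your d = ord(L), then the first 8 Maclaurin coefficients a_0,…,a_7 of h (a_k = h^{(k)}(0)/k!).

L = (388 + 32·x + 64·x^2)·Dx^2 + (33 + 140·x + 48·x^2 + 64·x^3)·Dx^3 + (388 + 32·x + 64·x^2)·Dx^4 + (33 + 140·x + 48·x^2 + 64·x^3)·Dx^5  (order 5).
h: a_k = 0, 0, 11/2, -16/3, 253/24, -128/5, 3277/48, -4096/21, …
ICs: h(0) = 0, h′(0) = 0, h′′(0) = 11, h′′′(0) = -32, h′′′′(0) = 253.

f: a_k = 0, 8, -16, 128/3, -128, 2048/5, -4096/3, 32768/7, …
g: a_k = 0, 3, 0, -1/2, 0, 1/40, 0, -1/1680, …
Sum ⇒ L₀ = lclm(L_f,L_g) in ℚ(x)⟨Dx⟩.
∫: right-multiply L₀ by Dx.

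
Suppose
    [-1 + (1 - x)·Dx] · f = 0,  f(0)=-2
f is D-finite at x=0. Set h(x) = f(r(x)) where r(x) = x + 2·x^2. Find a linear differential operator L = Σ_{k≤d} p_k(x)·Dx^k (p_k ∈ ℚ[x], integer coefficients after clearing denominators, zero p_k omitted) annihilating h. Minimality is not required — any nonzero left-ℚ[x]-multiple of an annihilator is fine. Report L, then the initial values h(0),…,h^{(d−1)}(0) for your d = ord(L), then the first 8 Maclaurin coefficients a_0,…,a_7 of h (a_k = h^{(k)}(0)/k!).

L = (1 + 4·x) + (-1 + x + 2·x^2)·Dx  (order 1).
h: a_k = -2, -2, -6, -10, -22, -42, -86, -170, …
ICs: h(0) = -2.

f: a_k = -2, -2, -2, -2, -2, -2, -2, -2, …
f∘r: x↦r, Dx↦Dx/r' in L_f ⇒ L₀.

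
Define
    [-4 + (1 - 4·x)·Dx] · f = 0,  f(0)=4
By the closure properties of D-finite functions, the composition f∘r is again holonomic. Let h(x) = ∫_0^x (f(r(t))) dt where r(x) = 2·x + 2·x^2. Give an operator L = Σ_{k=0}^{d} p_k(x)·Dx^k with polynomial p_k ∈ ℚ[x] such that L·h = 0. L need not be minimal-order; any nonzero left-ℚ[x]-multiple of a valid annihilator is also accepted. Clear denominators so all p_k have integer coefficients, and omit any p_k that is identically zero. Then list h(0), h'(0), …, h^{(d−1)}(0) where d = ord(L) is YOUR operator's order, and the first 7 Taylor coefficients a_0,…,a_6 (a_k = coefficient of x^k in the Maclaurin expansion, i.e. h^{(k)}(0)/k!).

f: a_k = 4, 16, 64, 256, 1024, 4096, 16384, …
Change of var in L_f (x↦r) gives L₀.
∫: right-multiply L₀ by Dx.
L = (8 + 16·x)·Dx + (-1 + 8·x + 8·x^2)·Dx^2  (order 2).
h: a_k = 0, 4, 16, 96, 640, 22784/5, 33792, …
ICs: h(0) = 0, h′(0) = 4.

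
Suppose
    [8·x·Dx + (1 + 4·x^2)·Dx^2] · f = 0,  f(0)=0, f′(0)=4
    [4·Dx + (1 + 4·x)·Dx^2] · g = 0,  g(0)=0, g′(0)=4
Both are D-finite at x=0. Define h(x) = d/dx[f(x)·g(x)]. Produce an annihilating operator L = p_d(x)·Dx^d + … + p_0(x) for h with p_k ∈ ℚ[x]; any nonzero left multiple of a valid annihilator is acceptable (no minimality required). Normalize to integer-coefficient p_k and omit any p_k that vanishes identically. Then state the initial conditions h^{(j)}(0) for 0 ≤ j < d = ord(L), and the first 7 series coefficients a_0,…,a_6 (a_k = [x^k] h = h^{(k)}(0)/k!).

f: a_k = 0, 4, 0, -16/3, 0, 64/5, 0, …
g: a_k = 0, 4, -8, 64/3, -64, 1024/5, -2048/3, …
L₀ := L_f ⊗_s L_g (sym. prod.), ord ≤ 4.
h=h₀': d/dx-closure on L₀ ⇒ L.
L = (96 + 640·x + 1408·x^2 + 7680·x^3 + 15360·x^4 + 26624·x^5 + 8192·x^7) + (24 + 320·x + 2656·x^2 + 9728·x^3 + 28160·x^4 + 47616·x^5 + 71680·x^6 + 6144·x^7 + 28672·x^8)·Dx + (12 + 104·x + 672·x^2 + 2976·x^3 + 8256·x^4 + 18048·x^5 + 24576·x^6 + 35328·x^7 + 6144·x^8 + 16384·x^9)·Dx^2 + (1 + 12·x + 68·x^2 + 256·x^3 + 696·x^4 + 1536·x^5 + 2688·x^6 + 3072·x^7 + 4224·x^8 + 1024·x^9 + 2048·x^10)·Dx^3  (order 3).
h: a_k = 0, 32, -96, 256, -3200/3, 68096/15, -261632/15, …
ICs: h(0) = 0, h′(0) = 32, h′′(0) = -192.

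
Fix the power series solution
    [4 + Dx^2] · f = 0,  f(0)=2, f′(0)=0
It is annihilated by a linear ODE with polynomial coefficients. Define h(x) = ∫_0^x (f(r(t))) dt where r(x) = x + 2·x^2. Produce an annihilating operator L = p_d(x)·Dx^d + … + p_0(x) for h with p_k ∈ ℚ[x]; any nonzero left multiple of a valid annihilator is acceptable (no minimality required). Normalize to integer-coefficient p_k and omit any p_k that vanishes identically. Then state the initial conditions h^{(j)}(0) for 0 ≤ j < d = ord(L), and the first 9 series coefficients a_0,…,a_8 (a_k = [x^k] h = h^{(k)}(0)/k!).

f: a_k = 2, 0, -4, 0, 4/3, 0, -8/45, 0, 4/315, …
Substitute x→r, Dx→(1/r')Dx; clear ⇒ L₀.
Integrate: L := L₀·Dx.
L = (4 + 48·x + 192·x^2 + 256·x^3)·Dx - 4·Dx^2 + (1 + 4·x)·Dx^3  (order 3).
h: a_k = 0, 2, 0, -4/3, -4, -44/15, 16/9, 1432/315, 76/15, …
ICs: h(0) = 0, h′(0) = 2, h′′(0) = 0.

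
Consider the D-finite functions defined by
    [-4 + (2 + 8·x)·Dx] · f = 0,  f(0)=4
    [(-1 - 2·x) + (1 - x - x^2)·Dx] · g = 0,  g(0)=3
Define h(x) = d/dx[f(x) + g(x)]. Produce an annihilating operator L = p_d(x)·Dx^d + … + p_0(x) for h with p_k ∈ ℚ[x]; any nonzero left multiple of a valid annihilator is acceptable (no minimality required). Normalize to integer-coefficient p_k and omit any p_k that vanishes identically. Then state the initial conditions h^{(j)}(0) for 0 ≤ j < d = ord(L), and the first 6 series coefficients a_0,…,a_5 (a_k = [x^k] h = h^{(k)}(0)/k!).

L = (-42 - 132·x - 204·x^2 - 96·x^3 - 60·x^4) + (-3 - 96·x - 384·x^2 - 540·x^3 - 354·x^4 - 180·x^5)·Dx + (3 + 21·x + 33·x^2 - 26·x^3 - 78·x^4 - 98·x^5 - 40·x^6)·Dx^2  (order 2).
h: a_k = 11, -4, 75, -100, 680, -1782, …
ICs: h(0) = 11, h′(0) = -4.

f: a_k = 4, 8, -8, 16, -40, 112, …
g: a_k = 3, 3, 6, 9, 15, 24, …
Sum ⇒ L₀ = lclm(L_f,L_g) in ℚ(x)⟨Dx⟩.
h₀' ⇒ L via d/dx closure of L₀.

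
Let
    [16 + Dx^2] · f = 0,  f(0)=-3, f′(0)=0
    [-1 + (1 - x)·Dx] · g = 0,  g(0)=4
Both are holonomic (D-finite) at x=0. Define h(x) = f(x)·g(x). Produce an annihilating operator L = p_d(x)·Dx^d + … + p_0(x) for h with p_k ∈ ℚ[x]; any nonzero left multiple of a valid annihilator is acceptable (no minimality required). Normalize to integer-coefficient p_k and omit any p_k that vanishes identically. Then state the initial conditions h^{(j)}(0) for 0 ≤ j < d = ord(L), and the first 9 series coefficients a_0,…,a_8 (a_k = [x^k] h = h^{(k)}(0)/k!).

L = (-16 + 16·x) + 2·Dx + (-1 + x)·Dx^2  (order 2).
h: a_k = -12, -12, 84, 84, -44, -44, 364/15, 364/15, 100/21, …
ICs: h(0) = -12, h′(0) = -12.

f: a_k = -3, 0, 24, 0, -32, 0, 256/15, 0, -512/105, …
g: a_k = 4, 4, 4, 4, 4, 4, 4, 4, 4, …
h₀=f·g: eliminate ⇒ L₀, order ≤ 2·1.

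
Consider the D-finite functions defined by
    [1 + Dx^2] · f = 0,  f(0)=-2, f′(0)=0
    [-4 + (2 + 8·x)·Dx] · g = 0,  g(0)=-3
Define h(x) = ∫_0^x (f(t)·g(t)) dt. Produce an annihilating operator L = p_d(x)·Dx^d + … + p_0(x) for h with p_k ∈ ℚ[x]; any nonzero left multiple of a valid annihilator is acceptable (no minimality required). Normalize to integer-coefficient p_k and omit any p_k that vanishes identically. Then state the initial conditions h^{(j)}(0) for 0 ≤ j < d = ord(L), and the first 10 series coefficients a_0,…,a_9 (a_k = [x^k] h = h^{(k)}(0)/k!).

L = (13 + 8·x + 16·x^2)·Dx + (-4 - 16·x)·Dx^2 + (1 + 8·x + 16·x^2)·Dx^3  (order 3).
h: a_k = 0, 6, 6, -5, 9/2, -43/4, 313/12, -56941/840, 90059/480, -32917807/60480, …
ICs: h(0) = 0, h′(0) = 6, h′′(0) = 12.

f: a_k = -2, 0, 1, 0, -1/12, 0, 1/360, 0, -1/20160, 0, …
g: a_k = -3, -6, 6, -12, 30, -84, 252, -792, 2574, -8580, …
Product ⇒ symmetric product L₀, ord ≤ 2.
∫: right-multiply L₀ by Dx.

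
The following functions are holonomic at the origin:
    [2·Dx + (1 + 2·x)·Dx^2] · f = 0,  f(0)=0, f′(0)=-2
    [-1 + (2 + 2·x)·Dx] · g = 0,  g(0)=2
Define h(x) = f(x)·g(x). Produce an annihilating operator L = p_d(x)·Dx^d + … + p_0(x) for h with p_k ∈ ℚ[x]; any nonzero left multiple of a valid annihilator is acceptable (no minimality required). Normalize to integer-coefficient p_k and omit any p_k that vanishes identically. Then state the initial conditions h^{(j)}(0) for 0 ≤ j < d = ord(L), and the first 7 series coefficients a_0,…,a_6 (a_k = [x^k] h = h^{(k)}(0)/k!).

L = (-1 + 2·x) + (4 + 4·x)·Dx + (4 + 16·x + 20·x^2 + 8·x^3)·Dx^2  (order 2).
h: a_k = 0, -4, 2, -17/6, 55/12, -3709/480, 4267/320, …
ICs: h(0) = 0, h′(0) = -4.

f: a_k = 0, -2, 2, -8/3, 4, -32/5, 32/3, …
g: a_k = 2, 1, -1/4, 1/8, -5/64, 7/128, -21/512, …
L₀ := L_f ⊗_s L_g (sym. prod.), ord ≤ 2.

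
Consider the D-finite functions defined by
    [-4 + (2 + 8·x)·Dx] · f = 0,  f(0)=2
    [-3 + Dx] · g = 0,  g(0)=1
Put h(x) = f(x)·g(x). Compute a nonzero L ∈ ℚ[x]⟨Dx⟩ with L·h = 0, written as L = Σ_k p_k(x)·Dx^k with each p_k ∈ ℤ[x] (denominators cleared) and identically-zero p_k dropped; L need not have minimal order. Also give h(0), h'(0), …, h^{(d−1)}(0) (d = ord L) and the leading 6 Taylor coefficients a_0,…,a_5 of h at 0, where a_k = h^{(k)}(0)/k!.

f: a_k = 2, 4, -4, 8, -20, 56, …
g: a_k = 1, 3, 9/2, 9/2, 27/8, 81/40, …
Sym-product of L_f,L_g gives L₀ (≤ ord 1).
L = (-5 - 12·x) + (1 + 4·x)·Dx  (order 1).
h: a_k = 2, 10, 17, 23, 43/4, 631/20, …
ICs: h(0) = 2.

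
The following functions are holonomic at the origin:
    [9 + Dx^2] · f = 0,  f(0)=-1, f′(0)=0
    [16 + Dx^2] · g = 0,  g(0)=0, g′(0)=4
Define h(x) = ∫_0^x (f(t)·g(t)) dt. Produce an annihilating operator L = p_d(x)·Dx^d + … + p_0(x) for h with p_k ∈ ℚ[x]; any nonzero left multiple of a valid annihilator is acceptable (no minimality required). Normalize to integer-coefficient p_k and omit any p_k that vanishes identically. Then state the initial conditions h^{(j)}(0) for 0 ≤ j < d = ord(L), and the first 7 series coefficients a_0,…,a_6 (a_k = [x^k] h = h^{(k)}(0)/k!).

L = 49·Dx + 50·Dx^3 + Dx^5  (order 5).
h: a_k = 0, 0, -2, 0, 43/6, 0, -2101/180, …
ICs: h(0) = 0, h′(0) = 0, h′′(0) = -4, h′′′(0) = 0, h′′′′(0) = 172.

f: a_k = -1, 0, 9/2, 0, -27/8, 0, 81/80, …
g: a_k = 0, 4, 0, -32/3, 0, 128/15, 0, …
f·g: L₀ = L_f ⊗_s L_g, ord ≤ 2·2.
h=∫h₀ ⇒ L = L₀·Dx.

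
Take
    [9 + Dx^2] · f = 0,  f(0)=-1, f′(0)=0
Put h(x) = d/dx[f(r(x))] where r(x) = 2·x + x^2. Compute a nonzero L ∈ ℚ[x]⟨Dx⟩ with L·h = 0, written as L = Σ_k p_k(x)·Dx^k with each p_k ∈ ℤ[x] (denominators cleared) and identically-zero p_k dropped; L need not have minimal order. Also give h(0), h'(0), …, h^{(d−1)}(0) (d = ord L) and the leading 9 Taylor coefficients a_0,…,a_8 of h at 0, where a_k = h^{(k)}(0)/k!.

f: a_k = -1, 0, 9/2, 0, -27/8, 0, 81/80, 0, -729/4480, …
Change of var in L_f (x↦r) gives L₀.
h=h₀': d/dx-closure on L₀ ⇒ L.
L = (39 + 144·x + 216·x^2 + 144·x^3 + 36·x^4) + (-3 - 3·x)·Dx + (1 + 2·x + x^2)·Dx^2  (order 2).
h: a_k = 0, 36, 54, -198, -540, -486/5, 5859/5, 55431/35, -1458/35, …
ICs: h(0) = 0, h′(0) = 36.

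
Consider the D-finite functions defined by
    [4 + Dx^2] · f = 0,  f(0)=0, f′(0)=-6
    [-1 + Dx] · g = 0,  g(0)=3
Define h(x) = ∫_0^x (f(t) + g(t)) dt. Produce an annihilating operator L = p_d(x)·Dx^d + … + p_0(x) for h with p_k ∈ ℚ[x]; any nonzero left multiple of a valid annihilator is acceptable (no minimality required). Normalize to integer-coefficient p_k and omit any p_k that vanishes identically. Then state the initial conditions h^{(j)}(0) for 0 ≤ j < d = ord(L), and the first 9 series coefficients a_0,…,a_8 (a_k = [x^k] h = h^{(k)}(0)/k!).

L = -4·Dx + 4·Dx^2 - Dx^3 + Dx^4  (order 4).
h: a_k = 0, 3, -3/2, 1/2, 9/8, 1/40, -31/240, 1/1680, 43/4480, …
ICs: h(0) = 0, h′(0) = 3, h′′(0) = -3, h′′′(0) = 3.

f: a_k = 0, -6, 0, 4, 0, -4/5, 0, 8/105, 0, …
g: a_k = 3, 3, 3/2, 1/2, 1/8, 1/40, 1/240, 1/1680, 1/13440, …
Weyl lclm of L_f,L_g ⇒ L₀ (ord ≤ 3).
h=∫₀ˣh₀: take L = L₀·Dx.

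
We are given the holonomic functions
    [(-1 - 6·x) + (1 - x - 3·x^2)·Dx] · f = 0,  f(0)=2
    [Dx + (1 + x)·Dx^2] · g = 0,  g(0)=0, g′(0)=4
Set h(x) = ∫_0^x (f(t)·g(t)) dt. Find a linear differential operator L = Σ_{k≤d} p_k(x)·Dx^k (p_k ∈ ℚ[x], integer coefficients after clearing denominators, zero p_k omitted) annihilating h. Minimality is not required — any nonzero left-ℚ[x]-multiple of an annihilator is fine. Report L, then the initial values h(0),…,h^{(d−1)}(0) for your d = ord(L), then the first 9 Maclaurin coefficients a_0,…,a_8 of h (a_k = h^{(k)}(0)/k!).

L = (7 + 12·x)·Dx + (1 + 15·x + 15·x^2)·Dx^2 + (-1 + 4·x^2 + 3·x^3)·Dx^3  (order 3).
h: a_k = 0, 0, 4, 4/3, 23/3, 122/15, 1007/45, 3824/105, 34591/420, …
ICs: h(0) = 0, h′(0) = 0, h′′(0) = 8.

f: a_k = 2, 2, 8, 14, 38, 80, 194, 434, 1016, …
g: a_k = 0, 4, -2, 4/3, -1, 4/5, -2/3, 4/7, -1/2, …
L₀ := L_f ⊗_s L_g (sym. prod.), ord ≤ 2.
h=∫h₀ ⇒ L = L₀·Dx.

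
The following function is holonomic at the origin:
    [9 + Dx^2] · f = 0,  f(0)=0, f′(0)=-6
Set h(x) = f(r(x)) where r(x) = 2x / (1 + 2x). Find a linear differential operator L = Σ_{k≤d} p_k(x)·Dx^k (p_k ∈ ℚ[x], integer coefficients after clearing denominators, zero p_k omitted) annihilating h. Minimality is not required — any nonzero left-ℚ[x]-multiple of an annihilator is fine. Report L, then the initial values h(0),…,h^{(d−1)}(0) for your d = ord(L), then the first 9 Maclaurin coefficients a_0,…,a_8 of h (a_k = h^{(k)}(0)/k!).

f: a_k = 0, -6, 0, 9, 0, -81/20, 0, 243/280, 0, …
L₀ from L_f via x↦r, Dx↦r'^{-1}Dx.
L = 36 + (4 + 24·x + 48·x^2 + 32·x^3)·Dx + (1 + 8·x + 24·x^2 + 32·x^3 + 16·x^4)·Dx^2  (order 2).
h: a_k = 0, -12, 24, 24, -336, 7032/5, -4080, 309648/35, -60576/5, …
ICs: h(0) = 0, h′(0) = -12.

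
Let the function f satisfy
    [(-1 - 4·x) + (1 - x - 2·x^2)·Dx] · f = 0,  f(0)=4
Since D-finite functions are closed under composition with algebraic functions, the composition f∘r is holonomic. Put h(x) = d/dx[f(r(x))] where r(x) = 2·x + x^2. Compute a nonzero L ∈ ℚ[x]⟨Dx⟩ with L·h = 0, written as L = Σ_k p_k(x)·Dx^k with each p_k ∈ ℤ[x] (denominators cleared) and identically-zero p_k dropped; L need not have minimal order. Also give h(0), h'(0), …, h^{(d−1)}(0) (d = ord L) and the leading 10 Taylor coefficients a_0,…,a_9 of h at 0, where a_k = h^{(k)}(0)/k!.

f: a_k = 4, 4, 12, 20, 44, 84, 172, 340, 684, 1364, …
L₀ from L_f via x↦r, Dx↦r'^{-1}Dx.
Derive L from L₀ (diff closure).
L = (13 + 52·x + 186·x^2 + 160·x^3 + 40·x^4) + (-1 - 5·x + 26·x^2 + 62·x^3 + 40·x^4 + 8·x^5)·Dx  (order 1).
h: a_k = 8, 104, 624, 3824, 21080, 112824, 585312, 2976864, 14900616, 73667560, …
ICs: h(0) = 8.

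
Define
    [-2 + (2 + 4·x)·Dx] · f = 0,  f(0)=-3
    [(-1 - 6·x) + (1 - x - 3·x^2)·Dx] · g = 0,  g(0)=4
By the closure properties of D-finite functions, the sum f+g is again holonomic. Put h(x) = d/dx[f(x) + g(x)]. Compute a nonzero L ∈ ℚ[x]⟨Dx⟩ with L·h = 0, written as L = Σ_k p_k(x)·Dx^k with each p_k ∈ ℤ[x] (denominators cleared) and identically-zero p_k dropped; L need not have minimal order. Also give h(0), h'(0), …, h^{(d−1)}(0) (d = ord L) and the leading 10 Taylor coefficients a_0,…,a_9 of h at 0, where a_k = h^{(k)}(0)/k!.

f: a_k = -3, -3, 3/2, -3/2, 15/8, -21/8, 63/16, -99/16, 1287/128, -2145/128, …
g: a_k = 4, 4, 16, 28, 76, 160, 388, 868, 2032, 4636, …
f+g: L₀ = lclm(L_f,L_g), ord ≤ 1+1.
h₀' ⇒ L via d/dx closure of L₀.
L = (-22 - 134·x - 312·x^2 - 324·x^3 - 270·x^4) + (-13 - 148·x - 565·x^2 - 1056·x^3 - 1251·x^4 - 810·x^5)·Dx + (3 + 16·x + 25·x^2 - 26·x^3 - 183·x^4 - 312·x^5 - 180·x^6)·Dx^2  (order 2).
h: a_k = 1, 35, 159/2, 623/2, 6295/8, 18813/8, 96523/16, 261383/16, 5321367/128, 13773425/128, …
ICs: h(0) = 1, h′(0) = 35.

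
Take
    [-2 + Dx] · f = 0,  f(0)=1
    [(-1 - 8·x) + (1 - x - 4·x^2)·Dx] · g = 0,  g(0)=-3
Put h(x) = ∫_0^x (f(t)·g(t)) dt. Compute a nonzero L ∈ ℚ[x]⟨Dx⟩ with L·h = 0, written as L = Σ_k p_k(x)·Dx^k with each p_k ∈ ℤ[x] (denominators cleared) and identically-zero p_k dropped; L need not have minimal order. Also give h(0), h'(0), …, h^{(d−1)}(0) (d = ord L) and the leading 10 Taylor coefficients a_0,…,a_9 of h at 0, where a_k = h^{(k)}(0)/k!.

f: a_k = 1, 2, 2, 4/3, 2/3, 4/15, 4/45, 8/315, 2/315, 4/2835, …
g: a_k = -3, -3, -15, -27, -87, -195, -543, -1323, -3495, -8787, …
Product ⇒ symmetric product L₀, ord ≤ 1.
Integrate: L := L₀·Dx.
L = (3 + 6·x - 8·x^2)·Dx + (-1 + x + 4·x^2)·Dx^2  (order 2).
h: a_k = 0, -3, -9/2, -9, -67/4, -177/5, -743/10, -2473/15, -102807/280, -264377/315, …
ICs: h(0) = 0, h′(0) = -3.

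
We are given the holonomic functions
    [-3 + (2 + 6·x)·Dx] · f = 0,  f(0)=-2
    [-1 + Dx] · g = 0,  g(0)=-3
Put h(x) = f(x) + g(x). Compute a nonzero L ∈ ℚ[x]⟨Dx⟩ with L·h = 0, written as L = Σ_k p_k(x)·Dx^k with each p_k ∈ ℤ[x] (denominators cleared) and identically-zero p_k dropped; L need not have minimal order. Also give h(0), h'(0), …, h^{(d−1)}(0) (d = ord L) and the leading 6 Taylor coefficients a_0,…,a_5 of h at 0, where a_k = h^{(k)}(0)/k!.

L = (15 + 18·x) + (-13 - 24·x - 36·x^2)·Dx + (-2 + 6·x + 36·x^2)·Dx^2  (order 2).
h: a_k = -5, -6, 3/4, -31/8, 397/64, -8521/640, …
ICs: h(0) = -5, h′(0) = -6.

f: a_k = -2, -3, 9/4, -27/8, 405/64, -1701/128, …
g: a_k = -3, -3, -3/2, -1/2, -1/8, -1/40, …
Sum ⇒ L₀ = lclm(L_f,L_g) in ℚ(x)⟨Dx⟩.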